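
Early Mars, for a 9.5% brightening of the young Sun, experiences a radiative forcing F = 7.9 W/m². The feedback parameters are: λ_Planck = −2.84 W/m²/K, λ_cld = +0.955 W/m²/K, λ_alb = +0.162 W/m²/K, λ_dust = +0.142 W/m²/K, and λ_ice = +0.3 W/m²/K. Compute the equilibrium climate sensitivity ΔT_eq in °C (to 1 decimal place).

6.2 °C

Net feedback parameter λ = (−2.84) + (+0.955) + (+0.162) + (+0.142) + (+0.3) = -1.281 W/m²/K.
ΔT = −F/λ = −7.9/(-1.281) = 6.2 °C.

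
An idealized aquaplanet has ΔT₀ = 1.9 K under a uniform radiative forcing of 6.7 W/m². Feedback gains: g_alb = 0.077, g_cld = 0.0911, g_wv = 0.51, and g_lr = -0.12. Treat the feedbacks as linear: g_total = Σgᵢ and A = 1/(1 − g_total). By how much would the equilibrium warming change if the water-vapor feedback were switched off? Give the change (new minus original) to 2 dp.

Original: g = 0.5581, ΔT = 1.9/(1−0.5581) = 4.2996 K.
Without water-vapor: g' = 0.0481, ΔT' = 1.9/(1−0.0481) = 1.9960 K.
Change = 1.9960 − 4.2996 = -2.30 K.

-2.30 K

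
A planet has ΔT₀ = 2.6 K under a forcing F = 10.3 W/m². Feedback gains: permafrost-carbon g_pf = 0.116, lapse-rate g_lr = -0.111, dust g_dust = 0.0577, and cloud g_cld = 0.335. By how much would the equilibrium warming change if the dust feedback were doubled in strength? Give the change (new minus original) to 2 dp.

0.46 K

Original: g = 0.3977, ΔT = 2.6/(1−0.3977) = 4.3168 K.
With doubled dust: g' = 0.4554, ΔT' = 2.6/(1−0.4554) = 4.7741 K.
Change = 4.7741 − 4.3168 = 0.46 K.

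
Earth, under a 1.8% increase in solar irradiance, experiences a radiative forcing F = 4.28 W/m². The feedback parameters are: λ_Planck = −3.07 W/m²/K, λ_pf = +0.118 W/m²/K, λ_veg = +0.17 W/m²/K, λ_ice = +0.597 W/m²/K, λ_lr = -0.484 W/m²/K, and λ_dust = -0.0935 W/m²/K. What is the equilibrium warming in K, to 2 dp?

Net feedback parameter λ = (−3.07) + (+0.118) + (+0.17) + (+0.597) + (-0.484) + (-0.0935) = -2.7625 W/m²/K.
ΔT = −F/λ = −4.28/(-2.7625) = 1.55 K.

1.55 K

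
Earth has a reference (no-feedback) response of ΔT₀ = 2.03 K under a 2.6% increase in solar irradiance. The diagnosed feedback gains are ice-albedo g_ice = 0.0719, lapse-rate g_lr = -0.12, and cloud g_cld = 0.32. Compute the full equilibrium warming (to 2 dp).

Total gain g = 0.0719 − 0.12 + 0.32 = 0.2719.
Amplification A = 1/(1 − 0.2719) = 1.373.
ΔT = 2.03 × 1.373 = 2.79 K.

2.79 K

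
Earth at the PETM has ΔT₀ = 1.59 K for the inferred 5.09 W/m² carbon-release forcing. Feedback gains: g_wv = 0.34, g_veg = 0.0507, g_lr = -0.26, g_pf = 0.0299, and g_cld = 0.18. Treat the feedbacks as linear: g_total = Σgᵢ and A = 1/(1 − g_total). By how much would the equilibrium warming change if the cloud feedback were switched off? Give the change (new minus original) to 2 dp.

-0.52 K

Original: g = 0.3406, ΔT = 1.59/(1−0.3406) = 2.4113 K.
Without cloud: g' = 0.1606, ΔT' = 1.59/(1−0.1606) = 1.8942 K.
Change = 1.8942 − 2.4113 = -0.52 K.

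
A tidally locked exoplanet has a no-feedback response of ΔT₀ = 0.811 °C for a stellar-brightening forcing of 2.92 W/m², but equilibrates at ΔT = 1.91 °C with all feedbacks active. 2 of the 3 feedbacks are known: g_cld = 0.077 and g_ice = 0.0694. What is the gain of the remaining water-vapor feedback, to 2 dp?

0.43

Amplification A = ΔT/ΔT₀ = 1.91/0.811 = 2.355.
Total gain g = 1 − 1/A = 1 − 1/2.355 = 0.5754.
Known gains sum to 0.077 + 0.0694 = 0.1464.
g_wv = 0.5754 − 0.1464 = 0.43.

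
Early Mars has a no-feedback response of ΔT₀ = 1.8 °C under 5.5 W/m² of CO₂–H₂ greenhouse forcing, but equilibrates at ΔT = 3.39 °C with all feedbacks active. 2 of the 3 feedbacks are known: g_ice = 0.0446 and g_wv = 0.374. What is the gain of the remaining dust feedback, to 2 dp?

0.05

Amplification A = ΔT/ΔT₀ = 3.39/1.8 = 1.883.
Total gain g = 1 − 1/A = 1 − 1/1.883 = 0.4689.
Known gains sum to 0.0446 + 0.374 = 0.4186.
g_dust = 0.4689 − 0.4186 = 0.05.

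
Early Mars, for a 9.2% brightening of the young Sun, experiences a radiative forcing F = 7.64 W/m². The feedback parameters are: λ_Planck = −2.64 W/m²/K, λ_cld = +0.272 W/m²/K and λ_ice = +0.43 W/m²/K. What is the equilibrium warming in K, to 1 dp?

3.9 K

Net feedback parameter λ = (−2.64) + (+0.272) + (+0.43) = -1.938 W/m²/K.
ΔT = −F/λ = −7.64/(-1.938) = 3.9 K.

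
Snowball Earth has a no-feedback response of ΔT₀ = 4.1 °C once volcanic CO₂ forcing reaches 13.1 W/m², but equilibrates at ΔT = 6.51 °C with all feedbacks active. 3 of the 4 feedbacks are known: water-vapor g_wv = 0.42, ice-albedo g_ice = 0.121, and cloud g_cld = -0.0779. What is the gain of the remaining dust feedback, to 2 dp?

Amplification A = ΔT/ΔT₀ = 6.51/4.1 = 1.588.
Total gain g = 1 − 1/A = 1 − 1/1.588 = 0.3703.
Known gains sum to 0.42 + 0.121 − 0.0779 = 0.4631.
g_dust = 0.3703 − 0.4631 = -0.09.

-0.09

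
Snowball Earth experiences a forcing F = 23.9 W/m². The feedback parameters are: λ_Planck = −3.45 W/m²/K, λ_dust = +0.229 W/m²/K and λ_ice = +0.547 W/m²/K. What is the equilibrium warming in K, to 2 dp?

Net feedback parameter λ = (−3.45) + (+0.229) + (+0.547) = -2.674 W/m²/K.
ΔT = −F/λ = −23.9/(-2.674) = 8.94 K.

8.94 K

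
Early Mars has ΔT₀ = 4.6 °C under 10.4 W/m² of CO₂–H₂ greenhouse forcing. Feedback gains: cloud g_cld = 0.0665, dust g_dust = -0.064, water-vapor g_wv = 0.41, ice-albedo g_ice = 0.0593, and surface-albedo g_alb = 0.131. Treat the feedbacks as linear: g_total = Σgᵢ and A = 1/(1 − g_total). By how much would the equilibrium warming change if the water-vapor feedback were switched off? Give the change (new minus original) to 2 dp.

-5.88 °C

Original: g = 0.6028, ΔT = 4.6/(1−0.6028) = 11.5811 °C.
Without water-vapor: g' = 0.1928, ΔT' = 4.6/(1−0.1928) = 5.6987 °C.
Change = 5.6987 − 11.5811 = -5.88 °C.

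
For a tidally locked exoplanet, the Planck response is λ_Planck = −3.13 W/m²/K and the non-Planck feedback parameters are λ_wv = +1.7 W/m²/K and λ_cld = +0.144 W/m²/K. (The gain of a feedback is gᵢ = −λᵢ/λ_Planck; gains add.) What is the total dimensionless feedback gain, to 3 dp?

0.589

Convert to gains: g_wv = 1.7/3.13 = 0.5431; g_cld = 0.144/3.13 = 0.04601.
Total gain g = 0.58911.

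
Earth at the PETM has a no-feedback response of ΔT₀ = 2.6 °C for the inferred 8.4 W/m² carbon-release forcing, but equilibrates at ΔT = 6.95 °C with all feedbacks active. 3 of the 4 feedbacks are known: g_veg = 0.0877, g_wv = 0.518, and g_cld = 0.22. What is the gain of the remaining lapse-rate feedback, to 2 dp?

Amplification A = ΔT/ΔT₀ = 6.95/2.6 = 2.673.
Total gain g = 1 − 1/A = 1 − 1/2.673 = 0.6259.
Known gains sum to 0.0877 + 0.518 + 0.22 = 0.8257.
g_lr = 0.6259 − 0.8257 = -0.20.

-0.20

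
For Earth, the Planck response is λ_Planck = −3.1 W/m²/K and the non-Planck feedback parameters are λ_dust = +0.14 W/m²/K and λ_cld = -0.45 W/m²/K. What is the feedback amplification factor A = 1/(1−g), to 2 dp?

Convert to gains: g_dust = 0.14/3.1 = 0.04516; g_cld = -0.45/3.1 = -0.1452.
Total gain g = -0.10004.
A = 1/(1 + 0.10004) = 0.91.

0.91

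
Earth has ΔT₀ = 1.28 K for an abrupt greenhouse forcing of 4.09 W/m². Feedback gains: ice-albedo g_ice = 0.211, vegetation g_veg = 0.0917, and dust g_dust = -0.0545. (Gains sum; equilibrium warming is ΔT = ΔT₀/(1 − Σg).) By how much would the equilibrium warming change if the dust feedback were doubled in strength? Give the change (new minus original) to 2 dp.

Original: g = 0.2482, ΔT = 1.28/(1−0.2482) = 1.7026 K.
With doubled dust: g' = 0.1937, ΔT' = 1.28/(1−0.1937) = 1.5875 K.
Change = 1.5875 − 1.7026 = -0.12 K.

-0.12 K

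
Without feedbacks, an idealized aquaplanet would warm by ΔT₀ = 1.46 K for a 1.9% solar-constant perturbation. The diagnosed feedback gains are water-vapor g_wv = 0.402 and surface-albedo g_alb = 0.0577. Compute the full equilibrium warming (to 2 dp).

Total gain g = 0.402 + 0.0577 = 0.4597.
Amplification A = 1/(1 − 0.4597) = 1.851.
ΔT = 1.46 × 1.851 = 2.70 K.

2.70 K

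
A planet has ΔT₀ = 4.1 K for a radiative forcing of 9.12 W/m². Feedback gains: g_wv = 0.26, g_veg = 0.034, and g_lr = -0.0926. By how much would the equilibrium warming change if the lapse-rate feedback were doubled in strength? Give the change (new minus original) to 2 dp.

-0.53 K

Original: g = 0.2014, ΔT = 4.1/(1−0.2014) = 5.1340 K.
With doubled lapse-rate: g' = 0.1088, ΔT' = 4.1/(1−0.1088) = 4.6005 K.
Change = 4.6005 − 5.1340 = -0.53 K.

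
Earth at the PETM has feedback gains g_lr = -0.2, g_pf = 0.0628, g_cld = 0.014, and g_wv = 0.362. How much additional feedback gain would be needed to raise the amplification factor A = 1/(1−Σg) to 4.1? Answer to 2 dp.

Current total gain = 0.2388.
Target gain for A = 4.1: g* = 1 − 1/4.1 = 0.7561.
Additional gain needed = 0.7561 − 0.2388 = 0.52.

0.52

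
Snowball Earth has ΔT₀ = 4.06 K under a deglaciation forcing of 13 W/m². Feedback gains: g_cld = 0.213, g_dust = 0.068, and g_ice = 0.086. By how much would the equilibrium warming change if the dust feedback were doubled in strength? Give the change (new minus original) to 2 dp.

0.77 K

Original: g = 0.367, ΔT = 4.06/(1−0.367) = 6.4139 K.
With doubled dust: g' = 0.435, ΔT' = 4.06/(1−0.435) = 7.1858 K.
Change = 7.1858 − 6.4139 = 0.77 K.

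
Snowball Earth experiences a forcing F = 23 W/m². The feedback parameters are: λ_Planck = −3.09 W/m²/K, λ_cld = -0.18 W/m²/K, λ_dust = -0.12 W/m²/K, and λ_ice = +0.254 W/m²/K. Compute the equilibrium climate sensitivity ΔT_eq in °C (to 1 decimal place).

Net feedback parameter λ = (−3.09) + (-0.18) + (-0.12) + (+0.254) = -3.136 W/m²/K.
ΔT = −F/λ = −23/(-3.136) = 7.3 °C.

7.3 °C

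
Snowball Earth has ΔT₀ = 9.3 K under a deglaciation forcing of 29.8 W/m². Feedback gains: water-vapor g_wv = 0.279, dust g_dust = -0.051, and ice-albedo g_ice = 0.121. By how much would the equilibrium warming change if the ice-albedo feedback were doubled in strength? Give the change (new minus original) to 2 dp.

Original: g = 0.349, ΔT = 9.3/(1−0.349) = 14.2857 K.
With doubled ice-albedo: g' = 0.47, ΔT' = 9.3/(1−0.47) = 17.5472 K.
Change = 17.5472 − 14.2857 = 3.26 K.

3.26 K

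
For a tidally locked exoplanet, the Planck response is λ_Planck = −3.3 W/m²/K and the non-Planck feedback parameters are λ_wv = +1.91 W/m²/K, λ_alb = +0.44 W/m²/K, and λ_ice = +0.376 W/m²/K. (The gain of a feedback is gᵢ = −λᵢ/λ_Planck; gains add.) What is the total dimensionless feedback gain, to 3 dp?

0.826

Convert to gains: g_wv = 1.91/3.3 = 0.5788; g_alb = 0.44/3.3 = 0.1333; g_ice = 0.376/3.3 = 0.1139.
Total gain g = 0.826.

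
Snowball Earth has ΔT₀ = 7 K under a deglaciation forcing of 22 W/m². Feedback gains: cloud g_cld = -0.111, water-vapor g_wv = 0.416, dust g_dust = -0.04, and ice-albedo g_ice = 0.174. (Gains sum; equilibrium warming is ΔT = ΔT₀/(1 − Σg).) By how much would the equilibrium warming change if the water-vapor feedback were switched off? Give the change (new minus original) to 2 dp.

-5.31 K

Original: g = 0.439, ΔT = 7/(1−0.439) = 12.4777 K.
Without water-vapor: g' = 0.023, ΔT' = 7/(1−0.023) = 7.1648 K.
Change = 7.1648 − 12.4777 = -5.31 K.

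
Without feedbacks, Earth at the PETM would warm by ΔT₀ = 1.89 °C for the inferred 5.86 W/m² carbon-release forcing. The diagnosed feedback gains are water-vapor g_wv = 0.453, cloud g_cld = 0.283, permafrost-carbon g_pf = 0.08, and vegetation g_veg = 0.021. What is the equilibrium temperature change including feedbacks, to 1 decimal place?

11.6 °C

Total gain g = 0.453 + 0.283 + 0.08 + 0.021 = 0.837.
Amplification A = 1/(1 − 0.837) = 6.135.
ΔT = 1.89 × 6.135 = 11.6 °C.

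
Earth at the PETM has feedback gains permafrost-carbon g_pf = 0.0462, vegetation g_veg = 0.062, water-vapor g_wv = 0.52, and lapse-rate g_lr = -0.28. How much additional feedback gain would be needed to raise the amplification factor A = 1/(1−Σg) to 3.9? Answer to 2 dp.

Current total gain = 0.3482.
Target gain for A = 3.9: g* = 1 − 1/3.9 = 0.7436.
Additional gain needed = 0.7436 − 0.3482 = 0.40.

0.40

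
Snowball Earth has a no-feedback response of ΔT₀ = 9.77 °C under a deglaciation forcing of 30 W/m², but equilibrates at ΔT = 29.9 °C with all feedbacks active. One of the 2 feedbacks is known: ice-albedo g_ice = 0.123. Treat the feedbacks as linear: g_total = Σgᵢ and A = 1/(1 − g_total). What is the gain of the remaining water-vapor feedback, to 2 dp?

0.55

Amplification A = ΔT/ΔT₀ = 29.9/9.77 = 3.06.
Total gain g = 1 − 1/A = 1 − 1/3.06 = 0.6732.
The known gain is 0.123.
g_wv = 0.6732 − 0.123 = 0.55.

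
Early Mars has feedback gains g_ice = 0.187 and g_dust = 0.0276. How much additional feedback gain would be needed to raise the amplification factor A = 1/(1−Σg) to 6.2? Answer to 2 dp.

0.62

Current total gain = 0.2146.
Target gain for A = 6.2: g* = 1 − 1/6.2 = 0.8387.
Additional gain needed = 0.8387 − 0.2146 = 0.62.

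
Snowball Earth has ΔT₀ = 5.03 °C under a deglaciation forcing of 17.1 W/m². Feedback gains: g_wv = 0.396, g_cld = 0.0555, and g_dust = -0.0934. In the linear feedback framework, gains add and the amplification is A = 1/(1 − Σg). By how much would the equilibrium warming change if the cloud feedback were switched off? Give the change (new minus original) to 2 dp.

-0.62 °C

Original: g = 0.3581, ΔT = 5.03/(1−0.3581) = 7.8361 °C.
Without cloud: g' = 0.3026, ΔT' = 5.03/(1−0.3026) = 7.2125 °C.
Change = 7.2125 − 7.8361 = -0.62 °C.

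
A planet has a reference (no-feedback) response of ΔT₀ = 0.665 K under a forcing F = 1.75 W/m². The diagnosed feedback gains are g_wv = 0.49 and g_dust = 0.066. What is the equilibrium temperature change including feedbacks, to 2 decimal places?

Total gain g = 0.49 + 0.066 = 0.556.
Amplification A = 1/(1 − 0.556) = 2.252.
ΔT = 0.665 × 2.252 = 1.50 K.

1.50 K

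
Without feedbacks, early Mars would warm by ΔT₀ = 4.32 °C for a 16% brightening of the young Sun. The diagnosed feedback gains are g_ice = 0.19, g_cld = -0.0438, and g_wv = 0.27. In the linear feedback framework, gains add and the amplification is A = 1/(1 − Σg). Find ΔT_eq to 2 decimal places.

Total gain g = 0.19 − 0.0438 + 0.27 = 0.4162.
Amplification A = 1/(1 − 0.4162) = 1.713.
ΔT = 4.32 × 1.713 = 7.40 °C.

7.40 °C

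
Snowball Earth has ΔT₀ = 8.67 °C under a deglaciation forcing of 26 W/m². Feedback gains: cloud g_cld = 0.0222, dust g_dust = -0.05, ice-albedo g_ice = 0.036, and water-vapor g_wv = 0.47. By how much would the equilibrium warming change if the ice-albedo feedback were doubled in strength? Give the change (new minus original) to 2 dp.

Original: g = 0.4782, ΔT = 8.67/(1−0.4782) = 16.6156 °C.
With doubled ice-albedo: g' = 0.5142, ΔT' = 8.67/(1−0.5142) = 17.8469 °C.
Change = 17.8469 − 16.6156 = 1.23 °C.

1.23 °C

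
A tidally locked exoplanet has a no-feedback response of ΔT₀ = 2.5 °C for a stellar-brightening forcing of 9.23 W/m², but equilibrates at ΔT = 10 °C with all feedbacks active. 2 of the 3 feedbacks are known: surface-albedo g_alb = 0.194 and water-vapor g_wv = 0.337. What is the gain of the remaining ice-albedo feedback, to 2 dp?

0.22

Amplification A = ΔT/ΔT₀ = 10/2.5 = 4.
Total gain g = 1 − 1/A = 1 − 1/4 = 0.75.
Known gains sum to 0.194 + 0.337 = 0.531.
g_ice = 0.75 − 0.531 = 0.22.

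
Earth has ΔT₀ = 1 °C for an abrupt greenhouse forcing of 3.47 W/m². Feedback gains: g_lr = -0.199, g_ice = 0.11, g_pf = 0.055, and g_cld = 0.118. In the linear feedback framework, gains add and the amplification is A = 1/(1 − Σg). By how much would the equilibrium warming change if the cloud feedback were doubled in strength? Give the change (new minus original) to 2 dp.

0.16 °C

Original: g = 0.084, ΔT = 1/(1−0.084) = 1.0917 °C.
With doubled cloud: g' = 0.202, ΔT' = 1/(1−0.202) = 1.2531 °C.
Change = 1.2531 − 1.0917 = 0.16 °C.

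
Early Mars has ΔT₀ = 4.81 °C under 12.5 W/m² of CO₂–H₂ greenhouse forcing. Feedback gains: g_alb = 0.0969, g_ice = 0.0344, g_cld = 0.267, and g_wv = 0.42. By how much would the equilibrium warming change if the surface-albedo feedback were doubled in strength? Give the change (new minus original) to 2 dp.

30.25 °C

Original: g = 0.8183, ΔT = 4.81/(1−0.8183) = 26.4722 °C.
With doubled surface-albedo: g' = 0.9152, ΔT' = 4.81/(1−0.9152) = 56.7217 °C.
Change = 56.7217 − 26.4722 = 30.25 °C.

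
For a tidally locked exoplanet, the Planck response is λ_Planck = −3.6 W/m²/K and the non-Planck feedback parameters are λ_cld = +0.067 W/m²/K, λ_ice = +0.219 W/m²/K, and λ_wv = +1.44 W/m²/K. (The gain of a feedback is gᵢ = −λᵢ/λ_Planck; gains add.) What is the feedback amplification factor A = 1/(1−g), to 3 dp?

1.921

Convert to gains: g_cld = 0.067/3.6 = 0.01861; g_ice = 0.219/3.6 = 0.06083; g_wv = 1.44/3.6 = 0.4.
Total gain g = 0.47944.
A = 1/(1 − 0.47944) = 1.921.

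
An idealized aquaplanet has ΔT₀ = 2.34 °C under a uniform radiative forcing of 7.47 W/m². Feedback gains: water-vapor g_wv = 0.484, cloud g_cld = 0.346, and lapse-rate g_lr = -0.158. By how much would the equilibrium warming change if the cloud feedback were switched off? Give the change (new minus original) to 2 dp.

Original: g = 0.672, ΔT = 2.34/(1−0.672) = 7.1341 °C.
Without cloud: g' = 0.326, ΔT' = 2.34/(1−0.326) = 3.4718 °C.
Change = 3.4718 − 7.1341 = -3.66 °C.

-3.66 °C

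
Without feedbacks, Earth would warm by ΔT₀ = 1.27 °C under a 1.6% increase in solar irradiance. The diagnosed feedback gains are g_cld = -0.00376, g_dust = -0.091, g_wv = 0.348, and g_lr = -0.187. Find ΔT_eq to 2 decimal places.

Total gain g = -0.00376 − 0.091 + 0.348 − 0.187 = 0.06624.
Amplification A = 1/(1 − 0.06624) = 1.071.
ΔT = 1.27 × 1.071 = 1.36 °C.

1.36 °C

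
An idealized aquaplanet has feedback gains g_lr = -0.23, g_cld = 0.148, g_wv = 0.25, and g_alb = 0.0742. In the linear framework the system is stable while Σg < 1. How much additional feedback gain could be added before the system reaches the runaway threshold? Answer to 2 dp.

Current total gain = -0.23 + 0.148 + 0.25 + 0.0742 = 0.2422.
Margin to runaway = 1 − 0.2422 = 0.76.

0.76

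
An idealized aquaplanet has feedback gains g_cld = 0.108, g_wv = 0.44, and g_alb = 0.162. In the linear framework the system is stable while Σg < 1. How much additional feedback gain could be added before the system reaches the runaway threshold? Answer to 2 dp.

Current total gain = 0.108 + 0.44 + 0.162 = 0.71.
Margin to runaway = 1 − 0.71 = 0.29.

0.29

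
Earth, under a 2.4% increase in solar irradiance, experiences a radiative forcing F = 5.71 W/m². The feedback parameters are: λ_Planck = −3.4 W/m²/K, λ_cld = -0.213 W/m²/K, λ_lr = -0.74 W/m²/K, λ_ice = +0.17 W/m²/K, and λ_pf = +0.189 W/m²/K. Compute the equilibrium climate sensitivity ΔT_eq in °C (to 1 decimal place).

Net feedback parameter λ = (−3.4) + (-0.213) + (-0.74) + (+0.17) + (+0.189) = -3.994 W/m²/K.
ΔT = −F/λ = −5.71/(-3.994) = 1.4 °C.

1.4 °C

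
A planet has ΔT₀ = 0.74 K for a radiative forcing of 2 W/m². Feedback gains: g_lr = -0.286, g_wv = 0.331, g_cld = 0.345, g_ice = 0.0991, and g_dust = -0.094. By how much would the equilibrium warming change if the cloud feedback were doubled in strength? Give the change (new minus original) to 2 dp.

Original: g = 0.3951, ΔT = 0.74/(1−0.3951) = 1.2233 K.
With doubled cloud: g' = 0.7401, ΔT' = 0.74/(1−0.7401) = 2.8472 K.
Change = 2.8472 − 1.2233 = 1.62 K.

1.62 K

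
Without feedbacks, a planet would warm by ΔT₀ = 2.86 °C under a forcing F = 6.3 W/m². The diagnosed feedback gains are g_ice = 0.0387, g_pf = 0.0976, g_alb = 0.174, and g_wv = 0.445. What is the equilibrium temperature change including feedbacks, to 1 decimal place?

Total gain g = 0.0387 + 0.0976 + 0.174 + 0.445 = 0.7553.
Amplification A = 1/(1 − 0.7553) = 4.087.
ΔT = 2.86 × 4.087 = 11.7 °C.

11.7 °C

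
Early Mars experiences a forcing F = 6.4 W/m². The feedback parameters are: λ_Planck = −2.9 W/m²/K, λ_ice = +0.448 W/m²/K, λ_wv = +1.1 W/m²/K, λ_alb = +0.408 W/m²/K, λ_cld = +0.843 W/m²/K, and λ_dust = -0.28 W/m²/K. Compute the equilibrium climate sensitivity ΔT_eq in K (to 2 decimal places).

Net feedback parameter λ = (−2.9) + (+0.448) + (+1.1) + (+0.408) + (+0.843) + (-0.28) = -0.381 W/m²/K.
ΔT = −F/λ = −6.4/(-0.381) = 16.80 K.

16.80 K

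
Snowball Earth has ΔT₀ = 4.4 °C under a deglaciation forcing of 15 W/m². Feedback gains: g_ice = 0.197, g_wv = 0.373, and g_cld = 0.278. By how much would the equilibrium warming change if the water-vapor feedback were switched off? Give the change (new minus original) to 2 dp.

-20.57 °C

Original: g = 0.848, ΔT = 4.4/(1−0.848) = 28.9474 °C.
Without water-vapor: g' = 0.475, ΔT' = 4.4/(1−0.475) = 8.3810 °C.
Change = 8.3810 − 28.9474 = -20.57 °C.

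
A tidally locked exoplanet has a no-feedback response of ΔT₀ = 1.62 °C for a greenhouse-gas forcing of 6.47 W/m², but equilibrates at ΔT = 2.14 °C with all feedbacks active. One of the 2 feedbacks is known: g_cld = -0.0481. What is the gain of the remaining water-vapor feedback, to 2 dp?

0.29

Amplification A = ΔT/ΔT₀ = 2.14/1.62 = 1.321.
Total gain g = 1 − 1/A = 1 − 1/1.321 = 0.243.
The known gain is -0.0481.
g_wv = 0.243 + 0.0481 = 0.29.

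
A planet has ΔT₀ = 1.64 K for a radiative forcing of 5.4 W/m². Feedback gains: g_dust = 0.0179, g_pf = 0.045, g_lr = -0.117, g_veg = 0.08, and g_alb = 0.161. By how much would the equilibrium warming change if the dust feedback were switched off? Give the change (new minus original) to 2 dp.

Original: g = 0.1869, ΔT = 1.64/(1−0.1869) = 2.0170 K.
Without dust: g' = 0.169, ΔT' = 1.64/(1−0.169) = 1.9735 K.
Change = 1.9735 − 2.0170 = -0.04 K.

-0.04 K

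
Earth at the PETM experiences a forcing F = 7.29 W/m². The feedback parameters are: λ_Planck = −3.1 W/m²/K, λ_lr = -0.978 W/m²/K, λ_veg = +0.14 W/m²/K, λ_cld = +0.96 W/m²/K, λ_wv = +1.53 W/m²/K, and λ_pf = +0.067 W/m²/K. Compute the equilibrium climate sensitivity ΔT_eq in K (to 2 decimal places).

5.28 K

Net feedback parameter λ = (−3.1) + (-0.978) + (+0.14) + (+0.96) + (+1.53) + (+0.067) = -1.381 W/m²/K.
ΔT = −F/λ = −7.29/(-1.381) = 5.28 K.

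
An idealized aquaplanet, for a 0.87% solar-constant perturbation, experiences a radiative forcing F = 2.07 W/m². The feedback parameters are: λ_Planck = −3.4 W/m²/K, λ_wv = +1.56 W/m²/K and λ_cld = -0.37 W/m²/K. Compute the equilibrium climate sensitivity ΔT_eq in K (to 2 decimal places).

0.94 K

Net feedback parameter λ = (−3.4) + (+1.56) + (-0.37) = -2.21 W/m²/K.
ΔT = −F/λ = −2.07/(-2.21) = 0.94 K.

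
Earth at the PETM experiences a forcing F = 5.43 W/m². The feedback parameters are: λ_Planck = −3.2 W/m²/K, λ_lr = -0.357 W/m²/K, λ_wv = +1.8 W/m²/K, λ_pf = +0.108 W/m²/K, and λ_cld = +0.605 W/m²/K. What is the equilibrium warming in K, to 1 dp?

Net feedback parameter λ = (−3.2) + (-0.357) + (+1.8) + (+0.108) + (+0.605) = -1.044 W/m²/K.
ΔT = −F/λ = −5.43/(-1.044) = 5.2 K.

5.2 K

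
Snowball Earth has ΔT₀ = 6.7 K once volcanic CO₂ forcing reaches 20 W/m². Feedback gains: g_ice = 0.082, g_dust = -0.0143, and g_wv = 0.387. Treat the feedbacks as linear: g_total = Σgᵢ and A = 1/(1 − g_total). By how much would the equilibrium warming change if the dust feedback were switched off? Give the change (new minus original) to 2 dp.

0.33 K

Original: g = 0.4547, ΔT = 6.7/(1−0.4547) = 12.2868 K.
Without dust: g' = 0.469, ΔT' = 6.7/(1−0.469) = 12.6177 K.
Change = 12.6177 − 12.2868 = 0.33 K.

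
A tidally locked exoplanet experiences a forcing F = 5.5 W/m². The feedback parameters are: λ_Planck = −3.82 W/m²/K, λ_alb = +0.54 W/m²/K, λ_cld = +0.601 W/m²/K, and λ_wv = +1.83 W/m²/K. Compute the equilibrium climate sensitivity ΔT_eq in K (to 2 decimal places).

6.48 K

Net feedback parameter λ = (−3.82) + (+0.54) + (+0.601) + (+1.83) = -0.849 W/m²/K.
ΔT = −F/λ = −5.5/(-0.849) = 6.48 K.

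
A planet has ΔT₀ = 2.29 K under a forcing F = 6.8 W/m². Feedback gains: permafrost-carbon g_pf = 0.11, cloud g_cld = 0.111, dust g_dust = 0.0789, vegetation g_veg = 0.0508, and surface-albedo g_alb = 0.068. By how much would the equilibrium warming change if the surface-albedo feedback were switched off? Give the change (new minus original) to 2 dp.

-0.41 K

Original: g = 0.4187, ΔT = 2.29/(1−0.4187) = 3.9394 K.
Without surface-albedo: g' = 0.3507, ΔT' = 2.29/(1−0.3507) = 3.5269 K.
Change = 3.5269 − 3.9394 = -0.41 K.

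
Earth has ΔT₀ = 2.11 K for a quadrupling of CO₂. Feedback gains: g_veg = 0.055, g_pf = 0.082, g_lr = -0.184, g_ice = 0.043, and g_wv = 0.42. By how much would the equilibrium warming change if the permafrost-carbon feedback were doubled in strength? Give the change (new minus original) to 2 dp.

0.59 K

Original: g = 0.416, ΔT = 2.11/(1−0.416) = 3.6130 K.
With doubled permafrost-carbon: g' = 0.498, ΔT' = 2.11/(1−0.498) = 4.2032 K.
Change = 4.2032 − 3.6130 = 0.59 K.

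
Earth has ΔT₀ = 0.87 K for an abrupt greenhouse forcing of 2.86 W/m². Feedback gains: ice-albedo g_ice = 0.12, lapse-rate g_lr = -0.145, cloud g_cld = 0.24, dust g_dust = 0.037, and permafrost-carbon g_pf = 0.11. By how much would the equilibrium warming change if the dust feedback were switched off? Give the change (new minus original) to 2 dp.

-0.07 K

Original: g = 0.362, ΔT = 0.87/(1−0.362) = 1.3636 K.
Without dust: g' = 0.325, ΔT' = 0.87/(1−0.325) = 1.2889 K.
Change = 1.2889 − 1.3636 = -0.07 K.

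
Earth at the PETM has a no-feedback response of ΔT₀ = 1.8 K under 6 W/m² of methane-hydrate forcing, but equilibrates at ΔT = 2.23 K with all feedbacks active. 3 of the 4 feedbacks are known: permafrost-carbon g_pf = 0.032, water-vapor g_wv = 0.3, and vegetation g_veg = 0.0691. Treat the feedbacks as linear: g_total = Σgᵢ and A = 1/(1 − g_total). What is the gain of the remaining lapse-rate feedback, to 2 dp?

-0.21

Amplification A = ΔT/ΔT₀ = 2.23/1.8 = 1.239.
Total gain g = 1 − 1/A = 1 − 1/1.239 = 0.1929.
Known gains sum to 0.032 + 0.3 + 0.0691 = 0.4011.
g_lr = 0.1929 − 0.4011 = -0.21.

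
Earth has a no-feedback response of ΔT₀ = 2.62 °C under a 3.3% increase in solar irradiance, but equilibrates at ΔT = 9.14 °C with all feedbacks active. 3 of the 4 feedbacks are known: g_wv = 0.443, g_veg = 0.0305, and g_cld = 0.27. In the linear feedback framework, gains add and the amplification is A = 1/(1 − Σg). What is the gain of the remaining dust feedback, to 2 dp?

-0.03

Amplification A = ΔT/ΔT₀ = 9.14/2.62 = 3.489.
Total gain g = 1 − 1/A = 1 − 1/3.489 = 0.7134.
Known gains sum to 0.443 + 0.0305 + 0.27 = 0.7435.
g_dust = 0.7134 − 0.7435 = -0.03.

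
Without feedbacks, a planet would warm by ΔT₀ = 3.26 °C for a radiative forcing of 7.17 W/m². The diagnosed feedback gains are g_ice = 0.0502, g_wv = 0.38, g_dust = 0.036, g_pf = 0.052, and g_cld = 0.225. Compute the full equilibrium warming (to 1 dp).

12.7 °C

Total gain g = 0.0502 + 0.38 + 0.036 + 0.052 + 0.225 = 0.7432.
Amplification A = 1/(1 − 0.7432) = 3.894.
ΔT = 3.26 × 3.894 = 12.7 °C.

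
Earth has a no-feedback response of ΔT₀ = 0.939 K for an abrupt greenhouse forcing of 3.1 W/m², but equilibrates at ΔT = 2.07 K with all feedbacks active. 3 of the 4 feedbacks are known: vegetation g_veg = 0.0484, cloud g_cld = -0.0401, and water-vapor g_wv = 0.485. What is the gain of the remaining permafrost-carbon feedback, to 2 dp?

Amplification A = ΔT/ΔT₀ = 2.07/0.939 = 2.204.
Total gain g = 1 − 1/A = 1 − 1/2.204 = 0.5463.
Known gains sum to 0.0484 − 0.0401 + 0.485 = 0.4933.
g_pf = 0.5463 − 0.4933 = 0.05.

0.05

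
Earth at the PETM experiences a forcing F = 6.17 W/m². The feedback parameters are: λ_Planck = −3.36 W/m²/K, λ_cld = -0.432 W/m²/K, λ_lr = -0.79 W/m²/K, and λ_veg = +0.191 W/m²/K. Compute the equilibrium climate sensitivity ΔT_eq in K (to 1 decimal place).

Net feedback parameter λ = (−3.36) + (-0.432) + (-0.79) + (+0.191) = -4.391 W/m²/K.
ΔT = −F/λ = −6.17/(-4.391) = 1.4 K.

1.4 K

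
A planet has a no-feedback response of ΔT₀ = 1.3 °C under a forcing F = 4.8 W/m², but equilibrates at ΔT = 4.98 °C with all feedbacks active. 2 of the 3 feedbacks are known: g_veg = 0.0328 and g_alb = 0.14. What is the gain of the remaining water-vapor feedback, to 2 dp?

Amplification A = ΔT/ΔT₀ = 4.98/1.3 = 3.831.
Total gain g = 1 − 1/A = 1 − 1/3.831 = 0.739.
Known gains sum to 0.0328 + 0.14 = 0.1728.
g_wv = 0.739 − 0.1728 = 0.57.

0.57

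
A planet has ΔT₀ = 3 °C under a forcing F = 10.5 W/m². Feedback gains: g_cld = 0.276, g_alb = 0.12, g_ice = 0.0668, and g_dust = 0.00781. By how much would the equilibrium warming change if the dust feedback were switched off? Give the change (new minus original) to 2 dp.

-0.08 °C

Original: g = 0.47061, ΔT = 3/(1−0.47061) = 5.6669 °C.
Without dust: g' = 0.4628, ΔT' = 3/(1−0.4628) = 5.5845 °C.
Change = 5.5845 − 5.6669 = -0.08 °C.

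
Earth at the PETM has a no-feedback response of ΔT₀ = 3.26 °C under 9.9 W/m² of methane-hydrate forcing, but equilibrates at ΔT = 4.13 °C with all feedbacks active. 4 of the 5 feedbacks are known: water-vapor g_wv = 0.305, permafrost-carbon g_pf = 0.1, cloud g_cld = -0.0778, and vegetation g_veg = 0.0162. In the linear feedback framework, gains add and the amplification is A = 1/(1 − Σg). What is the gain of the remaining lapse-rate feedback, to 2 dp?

Amplification A = ΔT/ΔT₀ = 4.13/3.26 = 1.267.
Total gain g = 1 − 1/A = 1 − 1/1.267 = 0.2107.
Known gains sum to 0.305 + 0.1 − 0.0778 + 0.0162 = 0.3434.
g_lr = 0.2107 − 0.3434 = -0.13.

-0.13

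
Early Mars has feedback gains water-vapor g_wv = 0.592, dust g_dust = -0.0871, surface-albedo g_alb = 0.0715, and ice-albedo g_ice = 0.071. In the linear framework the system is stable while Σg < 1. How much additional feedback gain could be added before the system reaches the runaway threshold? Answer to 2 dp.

0.35

Current total gain = 0.592 − 0.0871 + 0.0715 + 0.071 = 0.6474.
Margin to runaway = 1 − 0.6474 = 0.35.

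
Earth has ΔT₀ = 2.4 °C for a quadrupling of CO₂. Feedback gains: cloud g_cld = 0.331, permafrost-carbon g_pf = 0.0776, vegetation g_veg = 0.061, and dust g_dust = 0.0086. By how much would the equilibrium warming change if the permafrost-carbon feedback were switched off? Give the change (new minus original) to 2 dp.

-0.60 °C

Original: g = 0.4782, ΔT = 2.4/(1−0.4782) = 4.5995 °C.
Without permafrost-carbon: g' = 0.4006, ΔT' = 2.4/(1−0.4006) = 4.0040 °C.
Change = 4.0040 − 4.5995 = -0.60 °C.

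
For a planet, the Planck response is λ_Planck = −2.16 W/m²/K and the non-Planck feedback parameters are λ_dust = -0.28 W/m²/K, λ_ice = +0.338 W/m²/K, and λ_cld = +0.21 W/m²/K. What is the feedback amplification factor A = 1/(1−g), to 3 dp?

1.142

Convert to gains: g_dust = -0.28/2.16 = -0.1296; g_ice = 0.338/2.16 = 0.1565; g_cld = 0.21/2.16 = 0.09722.
Total gain g = 0.12412.
A = 1/(1 − 0.12412) = 1.142.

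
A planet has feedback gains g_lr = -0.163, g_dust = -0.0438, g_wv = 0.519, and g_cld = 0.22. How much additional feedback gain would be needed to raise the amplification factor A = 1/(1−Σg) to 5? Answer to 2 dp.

0.27

Current total gain = 0.5322.
Target gain for A = 5: g* = 1 − 1/5 = 0.8.
Additional gain needed = 0.8 − 0.5322 = 0.27.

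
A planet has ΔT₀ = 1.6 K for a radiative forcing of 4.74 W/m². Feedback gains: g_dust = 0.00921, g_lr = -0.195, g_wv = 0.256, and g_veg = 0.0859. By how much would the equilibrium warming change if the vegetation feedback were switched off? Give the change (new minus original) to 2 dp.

Original: g = 0.15611, ΔT = 1.6/(1−0.15611) = 1.8960 K.
Without vegetation: g' = 0.07021, ΔT' = 1.6/(1−0.07021) = 1.7208 K.
Change = 1.7208 − 1.8960 = -0.18 K.

-0.18 K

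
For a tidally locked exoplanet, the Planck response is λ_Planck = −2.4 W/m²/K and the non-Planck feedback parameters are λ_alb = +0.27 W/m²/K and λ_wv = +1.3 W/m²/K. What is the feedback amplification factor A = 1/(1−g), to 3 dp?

2.892

Convert to gains: g_alb = 0.27/2.4 = 0.1125; g_wv = 1.3/2.4 = 0.5417.
Total gain g = 0.6542.
A = 1/(1 − 0.6542) = 2.892.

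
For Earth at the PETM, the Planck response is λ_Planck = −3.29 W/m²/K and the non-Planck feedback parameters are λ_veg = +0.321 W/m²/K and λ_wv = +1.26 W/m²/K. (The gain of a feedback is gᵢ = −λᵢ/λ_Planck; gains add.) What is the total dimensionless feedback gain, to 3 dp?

Convert to gains: g_veg = 0.321/3.29 = 0.09757; g_wv = 1.26/3.29 = 0.383.
Total gain g = 0.48057.

0.481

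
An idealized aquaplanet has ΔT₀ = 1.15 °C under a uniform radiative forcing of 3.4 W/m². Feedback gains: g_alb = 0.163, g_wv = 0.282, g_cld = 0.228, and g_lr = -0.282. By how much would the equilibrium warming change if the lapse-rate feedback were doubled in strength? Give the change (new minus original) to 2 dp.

-0.60 °C

Original: g = 0.391, ΔT = 1.15/(1−0.391) = 1.8883 °C.
With doubled lapse-rate: g' = 0.109, ΔT' = 1.15/(1−0.109) = 1.2907 °C.
Change = 1.2907 − 1.8883 = -0.60 °C.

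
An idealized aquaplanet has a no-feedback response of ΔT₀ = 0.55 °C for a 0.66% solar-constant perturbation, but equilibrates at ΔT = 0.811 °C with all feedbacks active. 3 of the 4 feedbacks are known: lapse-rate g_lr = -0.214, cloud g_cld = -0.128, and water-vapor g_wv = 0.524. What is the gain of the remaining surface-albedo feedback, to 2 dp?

Amplification A = ΔT/ΔT₀ = 0.811/0.55 = 1.475.
Total gain g = 1 − 1/A = 1 − 1/1.475 = 0.322.
Known gains sum to -0.214 − 0.128 + 0.524 = 0.182.
g_alb = 0.322 − 0.182 = 0.14.

0.14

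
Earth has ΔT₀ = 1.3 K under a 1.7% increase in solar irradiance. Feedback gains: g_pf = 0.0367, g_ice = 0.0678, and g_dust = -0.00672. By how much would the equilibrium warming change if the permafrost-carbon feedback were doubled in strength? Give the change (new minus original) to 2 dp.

Original: g = 0.09778, ΔT = 1.3/(1−0.09778) = 1.4409 K.
With doubled permafrost-carbon: g' = 0.13448, ΔT' = 1.3/(1−0.13448) = 1.5020 K.
Change = 1.5020 − 1.4409 = 0.06 K.

0.06 K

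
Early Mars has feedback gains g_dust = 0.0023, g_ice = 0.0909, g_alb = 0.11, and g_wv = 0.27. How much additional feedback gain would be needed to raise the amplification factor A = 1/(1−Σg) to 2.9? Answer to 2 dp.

0.18

Current total gain = 0.4732.
Target gain for A = 2.9: g* = 1 − 1/2.9 = 0.6552.
Additional gain needed = 0.6552 − 0.4732 = 0.18.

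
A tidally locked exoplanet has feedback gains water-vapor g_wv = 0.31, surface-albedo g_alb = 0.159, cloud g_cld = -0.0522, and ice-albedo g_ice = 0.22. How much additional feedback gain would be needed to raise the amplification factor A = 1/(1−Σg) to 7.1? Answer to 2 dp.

0.22

Current total gain = 0.6368.
Target gain for A = 7.1: g* = 1 − 1/7.1 = 0.8592.
Additional gain needed = 0.8592 − 0.6368 = 0.22.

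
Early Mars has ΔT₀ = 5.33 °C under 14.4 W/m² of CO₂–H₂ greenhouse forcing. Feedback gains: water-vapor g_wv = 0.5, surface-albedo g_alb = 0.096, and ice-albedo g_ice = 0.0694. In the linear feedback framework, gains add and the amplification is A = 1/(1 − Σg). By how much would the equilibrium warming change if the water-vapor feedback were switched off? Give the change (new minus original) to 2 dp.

-9.54 °C

Original: g = 0.6654, ΔT = 5.33/(1−0.6654) = 15.9295 °C.
Without water-vapor: g' = 0.1654, ΔT' = 5.33/(1−0.1654) = 6.3863 °C.
Change = 6.3863 − 15.9295 = -9.54 °C.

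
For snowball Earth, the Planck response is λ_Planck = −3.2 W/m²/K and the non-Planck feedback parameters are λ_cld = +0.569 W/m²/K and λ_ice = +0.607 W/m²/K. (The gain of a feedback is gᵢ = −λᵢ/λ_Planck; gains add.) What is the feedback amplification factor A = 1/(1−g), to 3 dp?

1.581

Convert to gains: g_cld = 0.569/3.2 = 0.1778; g_ice = 0.607/3.2 = 0.1897.
Total gain g = 0.3675.
A = 1/(1 − 0.3675) = 1.581.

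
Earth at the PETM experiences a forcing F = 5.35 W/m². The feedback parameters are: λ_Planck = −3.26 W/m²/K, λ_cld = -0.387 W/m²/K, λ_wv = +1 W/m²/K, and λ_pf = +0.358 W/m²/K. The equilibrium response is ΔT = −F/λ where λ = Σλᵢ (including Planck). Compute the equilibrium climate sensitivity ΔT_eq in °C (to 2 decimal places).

2.34 °C

Net feedback parameter λ = (−3.26) + (-0.387) + (+1) + (+0.358) = -2.289 W/m²/K.
ΔT = −F/λ = −5.35/(-2.289) = 2.34 °C.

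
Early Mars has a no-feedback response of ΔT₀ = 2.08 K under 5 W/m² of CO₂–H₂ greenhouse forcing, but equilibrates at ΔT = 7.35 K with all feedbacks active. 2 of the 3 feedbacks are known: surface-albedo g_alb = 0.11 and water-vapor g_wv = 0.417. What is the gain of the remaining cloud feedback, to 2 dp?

Amplification A = ΔT/ΔT₀ = 7.35/2.08 = 3.534.
Total gain g = 1 − 1/A = 1 − 1/3.534 = 0.717.
Known gains sum to 0.11 + 0.417 = 0.527.
g_cld = 0.717 − 0.527 = 0.19.

0.19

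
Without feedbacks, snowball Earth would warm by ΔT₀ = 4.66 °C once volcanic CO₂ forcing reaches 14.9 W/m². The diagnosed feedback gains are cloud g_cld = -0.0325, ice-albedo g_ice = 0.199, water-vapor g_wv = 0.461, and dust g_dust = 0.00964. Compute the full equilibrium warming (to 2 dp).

Total gain g = -0.0325 + 0.199 + 0.461 + 0.00964 = 0.63714.
Amplification A = 1/(1 − 0.63714) = 2.756.
ΔT = 4.66 × 2.756 = 12.84 °C.

12.84 °C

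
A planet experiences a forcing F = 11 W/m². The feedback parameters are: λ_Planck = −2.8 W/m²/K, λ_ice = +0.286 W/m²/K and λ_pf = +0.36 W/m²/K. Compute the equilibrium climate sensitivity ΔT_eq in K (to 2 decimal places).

Net feedback parameter λ = (−2.8) + (+0.286) + (+0.36) = -2.154 W/m²/K.
ΔT = −F/λ = −11/(-2.154) = 5.11 K.

5.11 K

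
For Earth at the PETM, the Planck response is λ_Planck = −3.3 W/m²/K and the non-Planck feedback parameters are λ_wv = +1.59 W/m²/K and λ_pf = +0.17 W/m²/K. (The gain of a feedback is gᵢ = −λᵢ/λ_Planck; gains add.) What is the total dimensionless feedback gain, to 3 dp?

Convert to gains: g_wv = 1.59/3.3 = 0.4818; g_pf = 0.17/3.3 = 0.05152.
Total gain g = 0.53332.

0.533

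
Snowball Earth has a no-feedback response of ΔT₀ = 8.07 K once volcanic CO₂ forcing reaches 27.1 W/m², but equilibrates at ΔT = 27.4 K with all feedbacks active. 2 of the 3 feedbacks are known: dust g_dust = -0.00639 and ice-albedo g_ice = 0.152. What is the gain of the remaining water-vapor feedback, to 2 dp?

Amplification A = ΔT/ΔT₀ = 27.4/8.07 = 3.395.
Total gain g = 1 − 1/A = 1 − 1/3.395 = 0.7054.
Known gains sum to -0.00639 + 0.152 = 0.14561.
g_wv = 0.7054 − 0.14561 = 0.56.

0.56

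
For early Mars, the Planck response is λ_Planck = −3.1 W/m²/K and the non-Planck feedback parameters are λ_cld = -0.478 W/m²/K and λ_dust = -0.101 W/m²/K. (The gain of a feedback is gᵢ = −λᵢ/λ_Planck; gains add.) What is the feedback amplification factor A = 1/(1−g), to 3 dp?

Convert to gains: g_cld = -0.478/3.1 = -0.1542; g_dust = -0.101/3.1 = -0.03258.
Total gain g = -0.18678.
A = 1/(1 + 0.18678) = 0.843.

0.843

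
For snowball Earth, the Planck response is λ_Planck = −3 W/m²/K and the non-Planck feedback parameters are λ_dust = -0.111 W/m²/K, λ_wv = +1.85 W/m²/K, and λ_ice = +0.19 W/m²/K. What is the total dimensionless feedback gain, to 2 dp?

Convert to gains: g_dust = -0.111/3 = -0.037; g_wv = 1.85/3 = 0.6167; g_ice = 0.19/3 = 0.06333.
Total gain g = 0.64303.

0.64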